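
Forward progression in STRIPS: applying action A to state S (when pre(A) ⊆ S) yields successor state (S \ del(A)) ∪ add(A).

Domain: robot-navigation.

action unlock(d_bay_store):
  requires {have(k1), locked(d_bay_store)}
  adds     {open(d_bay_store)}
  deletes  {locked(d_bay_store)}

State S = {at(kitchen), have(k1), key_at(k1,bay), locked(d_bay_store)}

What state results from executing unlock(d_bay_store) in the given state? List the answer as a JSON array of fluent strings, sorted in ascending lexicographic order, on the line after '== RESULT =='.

Progress:
  pre ⊆ S: {have(k1), locked(d_bay_store)} ⊆ S  — applicable
  S \ del = {at(kitchen), have(k1), key_at(k1,bay)}
  ∪ add   = {at(kitchen), have(k1), key_at(k1,bay), open(d_bay_store)}

== RESULT ==
["at(kitchen)", "have(k1)", "key_at(k1,bay)", "open(d_bay_store)"]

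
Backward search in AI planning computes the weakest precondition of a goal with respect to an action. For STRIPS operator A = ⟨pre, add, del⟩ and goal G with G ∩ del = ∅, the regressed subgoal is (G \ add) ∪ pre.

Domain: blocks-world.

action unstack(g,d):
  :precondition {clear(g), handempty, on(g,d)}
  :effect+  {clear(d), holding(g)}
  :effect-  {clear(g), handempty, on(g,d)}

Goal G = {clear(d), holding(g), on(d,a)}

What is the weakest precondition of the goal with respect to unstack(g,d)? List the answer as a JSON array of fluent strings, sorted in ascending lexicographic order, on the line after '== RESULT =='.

Regress:
  G ∩ del = {}  (empty — regression defined)
  G \ add = {clear(d), holding(g), on(d,a)} \ {clear(d), holding(g)} = {on(d,a)}
  ∪ pre   = {on(d,a)} ∪ {clear(g), handempty, on(g,d)}
          = {clear(g), handempty, on(d,a), on(g,d)}

== RESULT ==
["clear(g)", "handempty", "on(d,a)", "on(g,d)"]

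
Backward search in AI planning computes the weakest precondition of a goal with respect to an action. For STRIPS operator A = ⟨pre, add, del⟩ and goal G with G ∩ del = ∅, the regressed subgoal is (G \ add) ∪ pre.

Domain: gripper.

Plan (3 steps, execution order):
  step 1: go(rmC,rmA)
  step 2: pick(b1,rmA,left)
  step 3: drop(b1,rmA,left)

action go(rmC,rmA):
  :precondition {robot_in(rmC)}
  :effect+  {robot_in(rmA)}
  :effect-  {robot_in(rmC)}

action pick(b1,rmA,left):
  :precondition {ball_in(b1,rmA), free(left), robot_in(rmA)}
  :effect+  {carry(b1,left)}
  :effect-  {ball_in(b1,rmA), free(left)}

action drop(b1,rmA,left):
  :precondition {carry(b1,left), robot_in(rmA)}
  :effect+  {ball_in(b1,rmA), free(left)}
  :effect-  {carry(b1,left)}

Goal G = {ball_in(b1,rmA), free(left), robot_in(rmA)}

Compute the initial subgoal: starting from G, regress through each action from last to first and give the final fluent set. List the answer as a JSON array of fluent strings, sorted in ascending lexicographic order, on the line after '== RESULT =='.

Regress step by step:
  through step 3 (drop(b1,rmA,left)): drop {ball_in(b1,rmA), free(left)}, keep {robot_in(rmA)}, require {carry(b1,left), robot_in(rmA)}
    → {carry(b1,left), robot_in(rmA)}
  through step 2 (pick(b1,rmA,left)): drop {carry(b1,left)}, keep {robot_in(rmA)}, require {ball_in(b1,rmA), free(left), robot_in(rmA)}
    → {ball_in(b1,rmA), free(left), robot_in(rmA)}
  through step 1 (go(rmC,rmA)): drop {robot_in(rmA)}, keep {ball_in(b1,rmA), free(left)}, require {robot_in(rmC)}
    → {ball_in(b1,rmA), free(left), robot_in(rmC)}

== RESULT ==
["ball_in(b1,rmA)", "free(left)", "robot_in(rmC)"]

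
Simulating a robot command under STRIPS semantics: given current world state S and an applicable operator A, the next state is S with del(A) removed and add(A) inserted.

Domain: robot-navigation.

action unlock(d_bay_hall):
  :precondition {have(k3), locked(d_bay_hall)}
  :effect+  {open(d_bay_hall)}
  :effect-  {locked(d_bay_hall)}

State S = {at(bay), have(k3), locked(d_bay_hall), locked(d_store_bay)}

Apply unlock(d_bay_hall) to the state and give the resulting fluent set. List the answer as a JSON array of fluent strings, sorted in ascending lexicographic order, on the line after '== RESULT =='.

Progress:
  pre ⊆ S: {have(k3), locked(d_bay_hall)} ⊆ S  — applicable
  S \ del = {at(bay), have(k3), locked(d_store_bay)}
  ∪ add   = {at(bay), have(k3), locked(d_store_bay), open(d_bay_hall)}

== RESULT ==
["at(bay)", "have(k3)", "locked(d_store_bay)", "open(d_bay_hall)"]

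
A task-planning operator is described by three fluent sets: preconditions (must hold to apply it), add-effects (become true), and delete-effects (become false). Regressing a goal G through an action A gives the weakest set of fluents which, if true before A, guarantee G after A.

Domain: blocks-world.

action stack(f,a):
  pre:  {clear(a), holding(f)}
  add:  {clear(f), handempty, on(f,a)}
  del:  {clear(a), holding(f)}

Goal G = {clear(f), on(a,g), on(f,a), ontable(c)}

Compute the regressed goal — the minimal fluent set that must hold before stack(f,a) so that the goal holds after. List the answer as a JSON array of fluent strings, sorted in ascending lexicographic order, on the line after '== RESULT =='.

Regress:
  G ∩ del = {}  (empty — regression defined)
  G \ add = {clear(f), on(a,g), on(f,a), ontable(c)} \ {clear(f), handempty, on(f,a)} = {on(a,g), ontable(c)}
  ∪ pre   = {on(a,g), ontable(c)} ∪ {clear(a), holding(f)}
          = {clear(a), holding(f), on(a,g), ontable(c)}

== RESULT ==
["clear(a)", "holding(f)", "on(a,g)", "ontable(c)"]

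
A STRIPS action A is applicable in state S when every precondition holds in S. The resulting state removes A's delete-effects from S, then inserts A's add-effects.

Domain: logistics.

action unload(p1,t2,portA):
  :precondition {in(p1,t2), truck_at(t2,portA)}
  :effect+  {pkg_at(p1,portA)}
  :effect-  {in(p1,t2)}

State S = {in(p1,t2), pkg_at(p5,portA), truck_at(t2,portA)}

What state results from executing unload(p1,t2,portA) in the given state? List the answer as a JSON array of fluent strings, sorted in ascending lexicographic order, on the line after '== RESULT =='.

Progress:
  pre ⊆ S: {in(p1,t2), truck_at(t2,portA)} ⊆ S  — applicable
  S \ del = {pkg_at(p5,portA), truck_at(t2,portA)}
  ∪ add   = {pkg_at(p1,portA), pkg_at(p5,portA), truck_at(t2,portA)}

== RESULT ==
["pkg_at(p1,portA)", "pkg_at(p5,portA)", "truck_at(t2,portA)"]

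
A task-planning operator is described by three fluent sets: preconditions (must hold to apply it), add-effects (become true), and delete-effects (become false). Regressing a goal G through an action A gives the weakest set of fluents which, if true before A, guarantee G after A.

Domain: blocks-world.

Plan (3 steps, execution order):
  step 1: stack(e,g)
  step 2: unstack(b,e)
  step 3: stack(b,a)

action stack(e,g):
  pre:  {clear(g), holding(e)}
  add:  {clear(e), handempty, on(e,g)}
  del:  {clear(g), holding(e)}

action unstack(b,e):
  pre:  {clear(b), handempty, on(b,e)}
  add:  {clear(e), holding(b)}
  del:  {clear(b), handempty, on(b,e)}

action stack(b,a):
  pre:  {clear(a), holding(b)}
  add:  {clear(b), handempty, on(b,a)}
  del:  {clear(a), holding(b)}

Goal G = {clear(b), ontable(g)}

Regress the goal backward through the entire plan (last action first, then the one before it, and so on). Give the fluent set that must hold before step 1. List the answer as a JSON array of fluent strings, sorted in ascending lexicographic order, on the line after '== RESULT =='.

Work backward from the goal:
  through step 3 (stack(b,a)): drop {clear(b)}, keep {ontable(g)}, require {clear(a), holding(b)}
    → {clear(a), holding(b), ontable(g)}
  through step 2 (unstack(b,e)): drop {holding(b)}, keep {clear(a), ontable(g)}, require {clear(b), handempty, on(b,e)}
    → {clear(a), clear(b), handempty, on(b,e), ontable(g)}
  through step 1 (stack(e,g)): drop {handempty}, keep {clear(a), clear(b), on(b,e), ontable(g)}, require {clear(g), holding(e)}
    → {clear(a), clear(b), clear(g), holding(e), on(b,e), ontable(g)}

== RESULT ==
["clear(a)", "clear(b)", "clear(g)", "holding(e)", "on(b,e)", "ontable(g)"]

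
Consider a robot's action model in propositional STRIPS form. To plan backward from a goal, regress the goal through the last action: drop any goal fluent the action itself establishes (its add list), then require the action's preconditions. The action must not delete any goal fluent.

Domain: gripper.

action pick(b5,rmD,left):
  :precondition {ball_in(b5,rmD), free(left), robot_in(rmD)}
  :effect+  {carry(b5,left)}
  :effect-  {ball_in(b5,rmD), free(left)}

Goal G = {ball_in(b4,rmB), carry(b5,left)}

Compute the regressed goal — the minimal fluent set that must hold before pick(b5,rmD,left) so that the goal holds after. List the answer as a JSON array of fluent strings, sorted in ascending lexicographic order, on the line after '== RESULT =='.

Regress:
  G ∩ del = {}  (empty — regression defined)
  G \ add = {ball_in(b4,rmB), carry(b5,left)} \ {carry(b5,left)} = {ball_in(b4,rmB)}
  ∪ pre   = {ball_in(b4,rmB)} ∪ {ball_in(b5,rmD), free(left), robot_in(rmD)}
          = {ball_in(b4,rmB), ball_in(b5,rmD), free(left), robot_in(rmD)}

== RESULT ==
["ball_in(b4,rmB)", "ball_in(b5,rmD)", "free(left)", "robot_in(rmD)"]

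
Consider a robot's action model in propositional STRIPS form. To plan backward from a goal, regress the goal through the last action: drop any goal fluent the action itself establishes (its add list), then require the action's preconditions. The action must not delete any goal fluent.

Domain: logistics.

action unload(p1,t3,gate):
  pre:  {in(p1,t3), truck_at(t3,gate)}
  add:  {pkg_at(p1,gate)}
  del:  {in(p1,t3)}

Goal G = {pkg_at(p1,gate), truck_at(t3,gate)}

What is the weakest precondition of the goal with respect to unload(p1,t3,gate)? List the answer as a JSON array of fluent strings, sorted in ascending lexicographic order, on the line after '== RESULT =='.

Regress:
  G ∩ del = {}  (empty — regression defined)
  G \ add = {pkg_at(p1,gate), truck_at(t3,gate)} \ {pkg_at(p1,gate)} = {truck_at(t3,gate)}
  ∪ pre   = {truck_at(t3,gate)} ∪ {in(p1,t3), truck_at(t3,gate)}
          = {in(p1,t3), truck_at(t3,gate)}

== RESULT ==
["in(p1,t3)", "truck_at(t3,gate)"]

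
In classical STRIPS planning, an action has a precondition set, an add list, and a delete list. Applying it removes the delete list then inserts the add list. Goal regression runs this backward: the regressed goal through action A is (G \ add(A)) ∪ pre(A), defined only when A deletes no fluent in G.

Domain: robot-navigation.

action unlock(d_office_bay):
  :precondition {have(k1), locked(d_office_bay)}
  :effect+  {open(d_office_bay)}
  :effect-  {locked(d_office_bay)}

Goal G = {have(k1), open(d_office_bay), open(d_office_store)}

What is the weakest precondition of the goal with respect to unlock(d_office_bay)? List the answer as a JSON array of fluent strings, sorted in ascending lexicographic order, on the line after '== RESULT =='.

Regress:
  G ∩ del = {}  (empty — regression defined)
  G \ add = {have(k1), open(d_office_bay), open(d_office_store)} \ {open(d_office_bay)} = {have(k1), open(d_office_store)}
  ∪ pre   = {have(k1), open(d_office_store)} ∪ {have(k1), locked(d_office_bay)}
          = {have(k1), locked(d_office_bay), open(d_office_store)}

== RESULT ==
["have(k1)", "locked(d_office_bay)", "open(d_office_store)"]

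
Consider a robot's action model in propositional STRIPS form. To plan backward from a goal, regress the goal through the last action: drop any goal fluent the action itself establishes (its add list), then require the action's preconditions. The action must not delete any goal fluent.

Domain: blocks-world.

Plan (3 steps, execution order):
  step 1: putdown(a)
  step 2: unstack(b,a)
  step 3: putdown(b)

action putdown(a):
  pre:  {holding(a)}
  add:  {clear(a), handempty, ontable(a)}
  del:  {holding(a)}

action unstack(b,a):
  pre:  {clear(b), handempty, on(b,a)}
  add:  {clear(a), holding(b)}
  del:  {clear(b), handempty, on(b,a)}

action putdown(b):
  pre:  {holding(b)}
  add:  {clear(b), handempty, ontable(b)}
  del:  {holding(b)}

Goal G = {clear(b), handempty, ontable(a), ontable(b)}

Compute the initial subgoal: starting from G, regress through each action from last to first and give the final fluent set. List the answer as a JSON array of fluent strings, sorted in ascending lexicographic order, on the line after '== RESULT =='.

Regress step by step:
  through step 3 (putdown(b)): drop {clear(b), handempty, ontable(b)}, keep {ontable(a)}, require {holding(b)}
    → {holding(b), ontable(a)}
  through step 2 (unstack(b,a)): drop {holding(b)}, keep {ontable(a)}, require {clear(b), handempty, on(b,a)}
    → {clear(b), handempty, on(b,a), ontable(a)}
  through step 1 (putdown(a)): drop {handempty, ontable(a)}, keep {clear(b), on(b,a)}, require {holding(a)}
    → {clear(b), holding(a), on(b,a)}

== RESULT ==
["clear(b)", "holding(a)", "on(b,a)"]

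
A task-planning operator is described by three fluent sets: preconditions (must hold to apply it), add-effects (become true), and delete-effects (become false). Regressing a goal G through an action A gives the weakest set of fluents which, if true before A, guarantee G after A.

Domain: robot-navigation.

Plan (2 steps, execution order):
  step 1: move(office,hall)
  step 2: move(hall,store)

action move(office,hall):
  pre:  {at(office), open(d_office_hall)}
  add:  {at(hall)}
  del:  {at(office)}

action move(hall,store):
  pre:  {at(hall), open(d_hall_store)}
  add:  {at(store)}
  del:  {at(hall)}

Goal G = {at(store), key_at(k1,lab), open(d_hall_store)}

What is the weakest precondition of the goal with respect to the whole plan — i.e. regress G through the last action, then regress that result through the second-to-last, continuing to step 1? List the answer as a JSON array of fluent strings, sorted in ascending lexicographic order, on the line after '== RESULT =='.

Work backward from the goal:
  through step 2 (move(hall,store)): drop {at(store)}, keep {key_at(k1,lab), open(d_hall_store)}, require {at(hall), open(d_hall_store)}
    → {at(hall), key_at(k1,lab), open(d_hall_store)}
  through step 1 (move(office,hall)): drop {at(hall)}, keep {key_at(k1,lab), open(d_hall_store)}, require {at(office), open(d_office_hall)}
    → {at(office), key_at(k1,lab), open(d_hall_store), open(d_office_hall)}

== RESULT ==
["at(office)", "key_at(k1,lab)", "open(d_hall_store)", "open(d_office_hall)"]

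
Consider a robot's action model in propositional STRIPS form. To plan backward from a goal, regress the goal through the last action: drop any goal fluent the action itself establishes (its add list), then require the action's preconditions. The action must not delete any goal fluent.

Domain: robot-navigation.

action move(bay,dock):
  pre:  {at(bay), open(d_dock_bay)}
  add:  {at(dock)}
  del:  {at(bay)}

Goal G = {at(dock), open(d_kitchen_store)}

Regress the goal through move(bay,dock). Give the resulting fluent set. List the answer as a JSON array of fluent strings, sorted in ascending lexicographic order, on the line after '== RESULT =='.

Regress:
  G ∩ del = {}  (empty — regression defined)
  G \ add = {at(dock), open(d_kitchen_store)} \ {at(dock)} = {open(d_kitchen_store)}
  ∪ pre   = {open(d_kitchen_store)} ∪ {at(bay), open(d_dock_bay)}
          = {at(bay), open(d_dock_bay), open(d_kitchen_store)}

== RESULT ==
["at(bay)", "open(d_dock_bay)", "open(d_kitchen_store)"]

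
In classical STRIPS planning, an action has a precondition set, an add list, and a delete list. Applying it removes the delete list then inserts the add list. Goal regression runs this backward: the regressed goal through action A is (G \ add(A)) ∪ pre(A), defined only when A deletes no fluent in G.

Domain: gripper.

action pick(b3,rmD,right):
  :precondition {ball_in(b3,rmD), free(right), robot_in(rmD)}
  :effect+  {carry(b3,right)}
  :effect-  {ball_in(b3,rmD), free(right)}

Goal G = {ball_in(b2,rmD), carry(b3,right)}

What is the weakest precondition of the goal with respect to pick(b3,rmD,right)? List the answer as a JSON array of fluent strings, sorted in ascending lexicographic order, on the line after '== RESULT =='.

Regress:
  G ∩ del = {}  (empty — regression defined)
  G \ add = {ball_in(b2,rmD), carry(b3,right)} \ {carry(b3,right)} = {ball_in(b2,rmD)}
  ∪ pre   = {ball_in(b2,rmD)} ∪ {ball_in(b3,rmD), free(right), robot_in(rmD)}
          = {ball_in(b2,rmD), ball_in(b3,rmD), free(right), robot_in(rmD)}

== RESULT ==
["ball_in(b2,rmD)", "ball_in(b3,rmD)", "free(right)", "robot_in(rmD)"]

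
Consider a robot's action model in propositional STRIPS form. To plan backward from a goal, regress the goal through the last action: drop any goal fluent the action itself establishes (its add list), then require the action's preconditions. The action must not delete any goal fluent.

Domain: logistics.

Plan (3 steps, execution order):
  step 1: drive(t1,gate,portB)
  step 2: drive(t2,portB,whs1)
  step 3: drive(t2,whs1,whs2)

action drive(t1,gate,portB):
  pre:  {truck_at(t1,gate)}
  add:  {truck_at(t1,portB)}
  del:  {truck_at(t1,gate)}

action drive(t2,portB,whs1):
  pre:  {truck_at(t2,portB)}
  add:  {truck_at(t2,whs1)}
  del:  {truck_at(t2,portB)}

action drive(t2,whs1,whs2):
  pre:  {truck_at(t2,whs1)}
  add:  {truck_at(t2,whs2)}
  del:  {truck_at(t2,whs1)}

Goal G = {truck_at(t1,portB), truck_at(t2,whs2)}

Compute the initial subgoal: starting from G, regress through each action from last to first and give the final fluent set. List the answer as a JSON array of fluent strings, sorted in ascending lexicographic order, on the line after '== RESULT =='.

Regress step by step:
  through step 3 (drive(t2,whs1,whs2)): drop {truck_at(t2,whs2)}, keep {truck_at(t1,portB)}, require {truck_at(t2,whs1)}
    → {truck_at(t1,portB), truck_at(t2,whs1)}
  through step 2 (drive(t2,portB,whs1)): drop {truck_at(t2,whs1)}, keep {truck_at(t1,portB)}, require {truck_at(t2,portB)}
    → {truck_at(t1,portB), truck_at(t2,portB)}
  through step 1 (drive(t1,gate,portB)): drop {truck_at(t1,portB)}, keep {truck_at(t2,portB)}, require {truck_at(t1,gate)}
    → {truck_at(t1,gate), truck_at(t2,portB)}

== RESULT ==
["truck_at(t1,gate)", "truck_at(t2,portB)"]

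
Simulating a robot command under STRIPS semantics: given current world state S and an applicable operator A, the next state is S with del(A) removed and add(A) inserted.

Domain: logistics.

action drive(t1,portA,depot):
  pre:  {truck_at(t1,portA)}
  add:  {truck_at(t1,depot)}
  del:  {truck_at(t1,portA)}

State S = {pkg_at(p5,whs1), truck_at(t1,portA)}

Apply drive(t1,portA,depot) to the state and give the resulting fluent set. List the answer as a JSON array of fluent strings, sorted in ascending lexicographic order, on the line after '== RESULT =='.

Progress:
  pre ⊆ S: {truck_at(t1,portA)} ⊆ S  — applicable
  S \ del = {pkg_at(p5,whs1)}
  ∪ add   = {pkg_at(p5,whs1), truck_at(t1,depot)}

== RESULT ==
["pkg_at(p5,whs1)", "truck_at(t1,depot)"]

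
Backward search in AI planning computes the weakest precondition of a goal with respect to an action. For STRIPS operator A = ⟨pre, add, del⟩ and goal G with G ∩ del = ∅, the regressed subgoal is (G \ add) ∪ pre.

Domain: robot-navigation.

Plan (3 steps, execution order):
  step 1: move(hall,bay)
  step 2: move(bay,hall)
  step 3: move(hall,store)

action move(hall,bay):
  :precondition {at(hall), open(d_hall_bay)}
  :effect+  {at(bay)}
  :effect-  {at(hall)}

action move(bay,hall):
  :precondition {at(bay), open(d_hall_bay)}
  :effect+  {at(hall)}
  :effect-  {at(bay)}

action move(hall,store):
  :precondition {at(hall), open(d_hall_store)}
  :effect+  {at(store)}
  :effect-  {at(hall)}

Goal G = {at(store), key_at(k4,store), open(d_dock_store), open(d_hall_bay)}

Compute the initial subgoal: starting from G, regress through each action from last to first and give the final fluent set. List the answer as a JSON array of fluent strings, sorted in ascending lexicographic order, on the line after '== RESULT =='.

Regress step by step:
  through step 3 (move(hall,store)): drop {at(store)}, keep {key_at(k4,store), open(d_dock_store), open(d_hall_bay)}, require {at(hall), open(d_hall_store)}
    → {at(hall), key_at(k4,store), open(d_dock_store), open(d_hall_bay), open(d_hall_store)}
  through step 2 (move(bay,hall)): drop {at(hall)}, keep {key_at(k4,store), open(d_dock_store), open(d_hall_bay), open(d_hall_store)}, require {at(bay), open(d_hall_bay)}
    → {at(bay), key_at(k4,store), open(d_dock_store), open(d_hall_bay), open(d_hall_store)}
  through step 1 (move(hall,bay)): drop {at(bay)}, keep {key_at(k4,store), open(d_dock_store), open(d_hall_bay), open(d_hall_store)}, require {at(hall), open(d_hall_bay)}
    → {at(hall), key_at(k4,store), open(d_dock_store), open(d_hall_bay), open(d_hall_store)}

== RESULT ==
["at(hall)", "key_at(k4,store)", "open(d_dock_store)", "open(d_hall_bay)", "open(d_hall_store)"]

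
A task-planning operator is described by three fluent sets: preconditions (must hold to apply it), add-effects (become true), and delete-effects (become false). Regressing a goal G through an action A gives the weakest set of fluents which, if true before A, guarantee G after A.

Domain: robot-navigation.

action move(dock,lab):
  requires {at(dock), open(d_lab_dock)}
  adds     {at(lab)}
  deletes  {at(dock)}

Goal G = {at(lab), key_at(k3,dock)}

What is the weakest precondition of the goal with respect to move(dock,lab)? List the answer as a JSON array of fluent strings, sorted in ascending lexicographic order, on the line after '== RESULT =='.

Regress:
  G ∩ del = {}  (empty — regression defined)
  G \ add = {at(lab), key_at(k3,dock)} \ {at(lab)} = {key_at(k3,dock)}
  ∪ pre   = {key_at(k3,dock)} ∪ {at(dock), open(d_lab_dock)}
          = {at(dock), key_at(k3,dock), open(d_lab_dock)}

== RESULT ==
["at(dock)", "key_at(k3,dock)", "open(d_lab_dock)"]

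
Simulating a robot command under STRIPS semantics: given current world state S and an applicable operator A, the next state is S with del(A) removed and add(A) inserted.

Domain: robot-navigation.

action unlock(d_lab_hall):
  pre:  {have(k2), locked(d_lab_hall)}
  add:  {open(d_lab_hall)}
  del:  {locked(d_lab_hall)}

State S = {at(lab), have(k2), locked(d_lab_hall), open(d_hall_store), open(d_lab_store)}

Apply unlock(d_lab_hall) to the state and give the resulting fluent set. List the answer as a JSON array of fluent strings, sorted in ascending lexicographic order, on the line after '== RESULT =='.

Compute (S \ del) ∪ add:
  pre ⊆ S: {have(k2), locked(d_lab_hall)} ⊆ S  — applicable
  S \ del = {at(lab), have(k2), open(d_hall_store), open(d_lab_store)}
  ∪ add   = {at(lab), have(k2), open(d_hall_store), open(d_lab_hall), open(d_lab_store)}

== RESULT ==
["at(lab)", "have(k2)", "open(d_hall_store)", "open(d_lab_hall)", "open(d_lab_store)"]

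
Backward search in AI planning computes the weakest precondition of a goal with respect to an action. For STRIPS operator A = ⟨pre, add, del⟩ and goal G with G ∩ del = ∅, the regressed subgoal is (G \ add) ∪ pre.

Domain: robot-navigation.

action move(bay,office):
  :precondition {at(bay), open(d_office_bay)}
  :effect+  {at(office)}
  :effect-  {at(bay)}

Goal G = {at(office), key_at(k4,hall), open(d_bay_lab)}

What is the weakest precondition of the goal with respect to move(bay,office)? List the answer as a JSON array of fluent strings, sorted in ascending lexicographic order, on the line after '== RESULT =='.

Regress:
  G ∩ del = {}  (empty — regression defined)
  G \ add = {at(office), key_at(k4,hall), open(d_bay_lab)} \ {at(office)} = {key_at(k4,hall), open(d_bay_lab)}
  ∪ pre   = {key_at(k4,hall), open(d_bay_lab)} ∪ {at(bay), open(d_office_bay)}
          = {at(bay), key_at(k4,hall), open(d_bay_lab), open(d_office_bay)}

== RESULT ==
["at(bay)", "key_at(k4,hall)", "open(d_bay_lab)", "open(d_office_bay)"]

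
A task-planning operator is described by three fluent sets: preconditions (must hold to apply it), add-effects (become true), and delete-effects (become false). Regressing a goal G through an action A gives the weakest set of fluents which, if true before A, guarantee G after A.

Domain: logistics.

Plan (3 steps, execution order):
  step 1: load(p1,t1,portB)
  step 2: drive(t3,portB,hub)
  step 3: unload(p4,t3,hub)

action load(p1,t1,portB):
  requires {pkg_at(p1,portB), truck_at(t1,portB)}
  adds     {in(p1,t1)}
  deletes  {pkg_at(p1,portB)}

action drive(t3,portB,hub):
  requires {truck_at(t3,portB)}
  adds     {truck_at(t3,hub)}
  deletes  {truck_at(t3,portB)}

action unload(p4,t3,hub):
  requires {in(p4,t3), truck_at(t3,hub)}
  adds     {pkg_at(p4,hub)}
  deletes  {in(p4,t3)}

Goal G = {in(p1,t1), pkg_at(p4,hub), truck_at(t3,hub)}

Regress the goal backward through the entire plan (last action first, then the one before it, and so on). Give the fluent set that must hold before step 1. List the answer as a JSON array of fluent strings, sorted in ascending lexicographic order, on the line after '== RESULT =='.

Work backward from the goal:
  through step 3 (unload(p4,t3,hub)): drop {pkg_at(p4,hub)}, keep {in(p1,t1), truck_at(t3,hub)}, require {in(p4,t3), truck_at(t3,hub)}
    → {in(p1,t1), in(p4,t3), truck_at(t3,hub)}
  through step 2 (drive(t3,portB,hub)): drop {truck_at(t3,hub)}, keep {in(p1,t1), in(p4,t3)}, require {truck_at(t3,portB)}
    → {in(p1,t1), in(p4,t3), truck_at(t3,portB)}
  through step 1 (load(p1,t1,portB)): drop {in(p1,t1)}, keep {in(p4,t3), truck_at(t3,portB)}, require {pkg_at(p1,portB), truck_at(t1,portB)}
    → {in(p4,t3), pkg_at(p1,portB), truck_at(t1,portB), truck_at(t3,portB)}

== RESULT ==
["in(p4,t3)", "pkg_at(p1,portB)", "truck_at(t1,portB)", "truck_at(t3,portB)"]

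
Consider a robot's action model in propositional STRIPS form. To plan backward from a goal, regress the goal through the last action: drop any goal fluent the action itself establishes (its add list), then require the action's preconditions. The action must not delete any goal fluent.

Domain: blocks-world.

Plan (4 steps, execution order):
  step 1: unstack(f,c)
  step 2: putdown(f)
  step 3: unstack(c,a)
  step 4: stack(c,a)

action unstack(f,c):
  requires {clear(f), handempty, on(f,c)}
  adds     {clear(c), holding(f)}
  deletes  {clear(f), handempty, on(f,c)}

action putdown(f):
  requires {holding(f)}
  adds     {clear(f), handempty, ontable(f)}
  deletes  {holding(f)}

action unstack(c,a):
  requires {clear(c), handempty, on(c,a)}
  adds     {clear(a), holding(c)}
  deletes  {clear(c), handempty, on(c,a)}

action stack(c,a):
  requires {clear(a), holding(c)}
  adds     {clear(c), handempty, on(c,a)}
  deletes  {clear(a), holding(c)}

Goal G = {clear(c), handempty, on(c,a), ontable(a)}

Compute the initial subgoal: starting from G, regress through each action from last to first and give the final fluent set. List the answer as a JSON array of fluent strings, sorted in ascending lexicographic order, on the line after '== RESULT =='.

Regress step by step:
  through step 4 (stack(c,a)): drop {clear(c), handempty, on(c,a)}, keep {ontable(a)}, require {clear(a), holding(c)}
    → {clear(a), holding(c), ontable(a)}
  through step 3 (unstack(c,a)): drop {clear(a), holding(c)}, keep {ontable(a)}, require {clear(c), handempty, on(c,a)}
    → {clear(c), handempty, on(c,a), ontable(a)}
  through step 2 (putdown(f)): drop {handempty}, keep {clear(c), on(c,a), ontable(a)}, require {holding(f)}
    → {clear(c), holding(f), on(c,a), ontable(a)}
  through step 1 (unstack(f,c)): drop {clear(c), holding(f)}, keep {on(c,a), ontable(a)}, require {clear(f), handempty, on(f,c)}
    → {clear(f), handempty, on(c,a), on(f,c), ontable(a)}

== RESULT ==
["clear(f)", "handempty", "on(c,a)", "on(f,c)", "ontable(a)"]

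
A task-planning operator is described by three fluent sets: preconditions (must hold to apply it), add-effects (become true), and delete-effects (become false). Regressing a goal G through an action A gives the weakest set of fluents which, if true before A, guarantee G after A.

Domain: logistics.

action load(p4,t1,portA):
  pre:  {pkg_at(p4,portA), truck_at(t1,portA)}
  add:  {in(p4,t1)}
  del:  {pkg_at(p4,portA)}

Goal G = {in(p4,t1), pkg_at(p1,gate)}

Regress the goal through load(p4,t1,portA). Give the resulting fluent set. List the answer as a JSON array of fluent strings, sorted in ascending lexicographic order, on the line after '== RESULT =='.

Compute (G \ add) ∪ pre:
  G ∩ del = {}  (empty — regression defined)
  G \ add = {in(p4,t1), pkg_at(p1,gate)} \ {in(p4,t1)} = {pkg_at(p1,gate)}
  ∪ pre   = {pkg_at(p1,gate)} ∪ {pkg_at(p4,portA), truck_at(t1,portA)}
          = {pkg_at(p1,gate), pkg_at(p4,portA), truck_at(t1,portA)}

== RESULT ==
["pkg_at(p1,gate)", "pkg_at(p4,portA)", "truck_at(t1,portA)"]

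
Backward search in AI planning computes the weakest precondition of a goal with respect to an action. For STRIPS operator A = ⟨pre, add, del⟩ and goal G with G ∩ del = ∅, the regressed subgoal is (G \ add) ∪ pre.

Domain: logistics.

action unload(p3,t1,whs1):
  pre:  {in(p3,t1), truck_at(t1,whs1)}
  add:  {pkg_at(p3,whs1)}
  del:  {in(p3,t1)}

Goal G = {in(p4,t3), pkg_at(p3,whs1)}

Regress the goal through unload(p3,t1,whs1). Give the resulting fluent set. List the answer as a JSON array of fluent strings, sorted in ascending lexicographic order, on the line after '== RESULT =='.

Compute (G \ add) ∪ pre:
  G ∩ del = {}  (empty — regression defined)
  G \ add = {in(p4,t3), pkg_at(p3,whs1)} \ {pkg_at(p3,whs1)} = {in(p4,t3)}
  ∪ pre   = {in(p4,t3)} ∪ {in(p3,t1), truck_at(t1,whs1)}
          = {in(p3,t1), in(p4,t3), truck_at(t1,whs1)}

== RESULT ==
["in(p3,t1)", "in(p4,t3)", "truck_at(t1,whs1)"]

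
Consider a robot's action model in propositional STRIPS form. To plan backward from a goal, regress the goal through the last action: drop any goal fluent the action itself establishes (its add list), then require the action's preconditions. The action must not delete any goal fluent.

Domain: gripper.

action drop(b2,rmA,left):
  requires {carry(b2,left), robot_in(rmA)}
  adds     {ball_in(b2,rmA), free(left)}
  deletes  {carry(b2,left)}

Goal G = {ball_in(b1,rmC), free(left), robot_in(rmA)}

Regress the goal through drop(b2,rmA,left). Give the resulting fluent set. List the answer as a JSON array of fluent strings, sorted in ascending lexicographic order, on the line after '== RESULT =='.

Compute (G \ add) ∪ pre:
  G ∩ del = {}  (empty — regression defined)
  G \ add = {ball_in(b1,rmC), free(left), robot_in(rmA)} \ {ball_in(b2,rmA), free(left)} = {ball_in(b1,rmC), robot_in(rmA)}
  ∪ pre   = {ball_in(b1,rmC), robot_in(rmA)} ∪ {carry(b2,left), robot_in(rmA)}
          = {ball_in(b1,rmC), carry(b2,left), robot_in(rmA)}

== RESULT ==
["ball_in(b1,rmC)", "carry(b2,left)", "robot_in(rmA)"]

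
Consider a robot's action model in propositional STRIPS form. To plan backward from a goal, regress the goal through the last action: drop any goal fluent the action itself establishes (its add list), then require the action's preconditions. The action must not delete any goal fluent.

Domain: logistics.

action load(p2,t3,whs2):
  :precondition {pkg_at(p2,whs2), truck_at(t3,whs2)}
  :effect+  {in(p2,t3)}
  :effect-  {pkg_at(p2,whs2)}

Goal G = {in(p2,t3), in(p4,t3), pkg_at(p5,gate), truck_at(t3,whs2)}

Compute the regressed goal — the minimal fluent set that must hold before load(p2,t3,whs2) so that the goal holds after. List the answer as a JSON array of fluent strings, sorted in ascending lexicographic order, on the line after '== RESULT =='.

Regress:
  G ∩ del = {}  (empty — regression defined)
  G \ add = {in(p2,t3), in(p4,t3), pkg_at(p5,gate), truck_at(t3,whs2)} \ {in(p2,t3)} = {in(p4,t3), pkg_at(p5,gate), truck_at(t3,whs2)}
  ∪ pre   = {in(p4,t3), pkg_at(p5,gate), truck_at(t3,whs2)} ∪ {pkg_at(p2,whs2), truck_at(t3,whs2)}
          = {in(p4,t3), pkg_at(p2,whs2), pkg_at(p5,gate), truck_at(t3,whs2)}

== RESULT ==
["in(p4,t3)", "pkg_at(p2,whs2)", "pkg_at(p5,gate)", "truck_at(t3,whs2)"]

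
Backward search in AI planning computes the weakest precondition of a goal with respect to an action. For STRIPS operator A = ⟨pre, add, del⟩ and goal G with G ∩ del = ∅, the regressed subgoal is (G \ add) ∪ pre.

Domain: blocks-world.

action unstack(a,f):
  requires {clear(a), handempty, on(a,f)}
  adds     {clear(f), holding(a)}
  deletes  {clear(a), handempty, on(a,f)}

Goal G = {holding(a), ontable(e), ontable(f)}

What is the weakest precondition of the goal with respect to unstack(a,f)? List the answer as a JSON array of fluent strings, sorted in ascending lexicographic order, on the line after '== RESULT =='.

Compute (G \ add) ∪ pre:
  G ∩ del = {}  (empty — regression defined)
  G \ add = {holding(a), ontable(e), ontable(f)} \ {clear(f), holding(a)} = {ontable(e), ontable(f)}
  ∪ pre   = {ontable(e), ontable(f)} ∪ {clear(a), handempty, on(a,f)}
          = {clear(a), handempty, on(a,f), ontable(e), ontable(f)}

== RESULT ==
["clear(a)", "handempty", "on(a,f)", "ontable(e)", "ontable(f)"]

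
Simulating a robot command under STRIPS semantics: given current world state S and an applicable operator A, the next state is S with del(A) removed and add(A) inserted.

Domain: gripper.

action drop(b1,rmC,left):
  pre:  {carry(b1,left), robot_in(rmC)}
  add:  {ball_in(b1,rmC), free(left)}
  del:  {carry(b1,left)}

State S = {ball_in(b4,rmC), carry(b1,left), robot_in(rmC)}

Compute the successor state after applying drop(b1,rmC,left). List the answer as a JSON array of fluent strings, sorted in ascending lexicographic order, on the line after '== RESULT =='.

Progress:
  pre ⊆ S: {carry(b1,left), robot_in(rmC)} ⊆ S  — applicable
  S \ del = {ball_in(b4,rmC), robot_in(rmC)}
  ∪ add   = {ball_in(b1,rmC), ball_in(b4,rmC), free(left), robot_in(rmC)}

== RESULT ==
["ball_in(b1,rmC)", "ball_in(b4,rmC)", "free(left)", "robot_in(rmC)"]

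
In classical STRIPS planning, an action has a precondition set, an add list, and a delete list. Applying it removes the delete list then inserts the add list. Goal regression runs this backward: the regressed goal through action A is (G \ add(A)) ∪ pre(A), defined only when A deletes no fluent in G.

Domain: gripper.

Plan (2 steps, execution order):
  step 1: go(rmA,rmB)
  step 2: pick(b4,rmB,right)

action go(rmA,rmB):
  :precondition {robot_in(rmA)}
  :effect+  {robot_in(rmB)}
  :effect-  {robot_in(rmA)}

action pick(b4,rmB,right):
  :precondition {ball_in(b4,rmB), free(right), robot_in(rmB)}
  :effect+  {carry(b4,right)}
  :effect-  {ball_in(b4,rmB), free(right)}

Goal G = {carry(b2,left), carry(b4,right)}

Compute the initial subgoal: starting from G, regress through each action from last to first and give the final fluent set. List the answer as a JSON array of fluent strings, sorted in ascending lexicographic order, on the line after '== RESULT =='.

Regress step by step:
  through step 2 (pick(b4,rmB,right)): drop {carry(b4,right)}, keep {carry(b2,left)}, require {ball_in(b4,rmB), free(right), robot_in(rmB)}
    → {ball_in(b4,rmB), carry(b2,left), free(right), robot_in(rmB)}
  through step 1 (go(rmA,rmB)): drop {robot_in(rmB)}, keep {ball_in(b4,rmB), carry(b2,left), free(right)}, require {robot_in(rmA)}
    → {ball_in(b4,rmB), carry(b2,left), free(right), robot_in(rmA)}

== RESULT ==
["ball_in(b4,rmB)", "carry(b2,left)", "free(right)", "robot_in(rmA)"]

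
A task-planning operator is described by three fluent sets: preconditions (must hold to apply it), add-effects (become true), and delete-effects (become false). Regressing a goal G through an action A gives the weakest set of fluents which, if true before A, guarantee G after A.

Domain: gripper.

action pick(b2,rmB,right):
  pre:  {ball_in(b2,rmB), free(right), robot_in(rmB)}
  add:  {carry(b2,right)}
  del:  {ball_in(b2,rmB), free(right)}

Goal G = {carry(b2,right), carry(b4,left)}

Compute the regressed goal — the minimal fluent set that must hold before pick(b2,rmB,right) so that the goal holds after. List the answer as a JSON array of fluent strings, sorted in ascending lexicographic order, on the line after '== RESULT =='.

Regress:
  G ∩ del = {}  (empty — regression defined)
  G \ add = {carry(b2,right), carry(b4,left)} \ {carry(b2,right)} = {carry(b4,left)}
  ∪ pre   = {carry(b4,left)} ∪ {ball_in(b2,rmB), free(right), robot_in(rmB)}
          = {ball_in(b2,rmB), carry(b4,left), free(right), robot_in(rmB)}

== RESULT ==
["ball_in(b2,rmB)", "carry(b4,left)", "free(right)", "robot_in(rmB)"]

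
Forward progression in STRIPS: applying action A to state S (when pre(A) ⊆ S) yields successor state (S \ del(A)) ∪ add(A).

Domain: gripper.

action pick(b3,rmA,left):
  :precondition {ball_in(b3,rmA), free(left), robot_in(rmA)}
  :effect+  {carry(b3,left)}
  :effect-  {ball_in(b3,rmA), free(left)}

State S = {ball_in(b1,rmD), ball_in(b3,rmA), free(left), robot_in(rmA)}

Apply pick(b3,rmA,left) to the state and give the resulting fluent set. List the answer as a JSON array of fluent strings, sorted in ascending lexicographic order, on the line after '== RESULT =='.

Progress:
  pre ⊆ S: {ball_in(b3,rmA), free(left), robot_in(rmA)} ⊆ S  — applicable
  S \ del = {ball_in(b1,rmD), robot_in(rmA)}
  ∪ add   = {ball_in(b1,rmD), carry(b3,left), robot_in(rmA)}

== RESULT ==
["ball_in(b1,rmD)", "carry(b3,left)", "robot_in(rmA)"]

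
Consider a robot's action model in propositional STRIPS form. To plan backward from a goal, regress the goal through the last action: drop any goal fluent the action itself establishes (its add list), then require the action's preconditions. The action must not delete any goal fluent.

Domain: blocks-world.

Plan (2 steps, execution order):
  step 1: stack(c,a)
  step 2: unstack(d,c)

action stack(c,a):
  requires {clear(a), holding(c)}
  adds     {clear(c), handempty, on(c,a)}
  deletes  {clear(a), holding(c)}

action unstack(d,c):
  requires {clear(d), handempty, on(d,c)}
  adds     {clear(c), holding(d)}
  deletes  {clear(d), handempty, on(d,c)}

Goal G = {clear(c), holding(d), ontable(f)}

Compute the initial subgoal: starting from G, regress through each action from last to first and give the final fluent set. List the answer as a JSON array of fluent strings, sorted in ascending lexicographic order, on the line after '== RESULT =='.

Work backward from the goal:
  through step 2 (unstack(d,c)): drop {clear(c), holding(d)}, keep {ontable(f)}, require {clear(d), handempty, on(d,c)}
    → {clear(d), handempty, on(d,c), ontable(f)}
  through step 1 (stack(c,a)): drop {handempty}, keep {clear(d), on(d,c), ontable(f)}, require {clear(a), holding(c)}
    → {clear(a), clear(d), holding(c), on(d,c), ontable(f)}

== RESULT ==
["clear(a)", "clear(d)", "holding(c)", "on(d,c)", "ontable(f)"]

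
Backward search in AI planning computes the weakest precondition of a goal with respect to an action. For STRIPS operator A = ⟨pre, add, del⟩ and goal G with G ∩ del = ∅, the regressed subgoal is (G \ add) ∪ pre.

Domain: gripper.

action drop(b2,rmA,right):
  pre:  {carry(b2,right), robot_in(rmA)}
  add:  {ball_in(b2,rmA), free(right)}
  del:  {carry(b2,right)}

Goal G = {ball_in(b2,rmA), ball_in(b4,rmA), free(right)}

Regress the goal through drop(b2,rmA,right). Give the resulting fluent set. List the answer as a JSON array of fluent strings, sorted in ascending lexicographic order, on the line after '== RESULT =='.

Compute (G \ add) ∪ pre:
  G ∩ del = {}  (empty — regression defined)
  G \ add = {ball_in(b2,rmA), ball_in(b4,rmA), free(right)} \ {ball_in(b2,rmA), free(right)} = {ball_in(b4,rmA)}
  ∪ pre   = {ball_in(b4,rmA)} ∪ {carry(b2,right), robot_in(rmA)}
          = {ball_in(b4,rmA), carry(b2,right), robot_in(rmA)}

== RESULT ==
["ball_in(b4,rmA)", "carry(b2,right)", "robot_in(rmA)"]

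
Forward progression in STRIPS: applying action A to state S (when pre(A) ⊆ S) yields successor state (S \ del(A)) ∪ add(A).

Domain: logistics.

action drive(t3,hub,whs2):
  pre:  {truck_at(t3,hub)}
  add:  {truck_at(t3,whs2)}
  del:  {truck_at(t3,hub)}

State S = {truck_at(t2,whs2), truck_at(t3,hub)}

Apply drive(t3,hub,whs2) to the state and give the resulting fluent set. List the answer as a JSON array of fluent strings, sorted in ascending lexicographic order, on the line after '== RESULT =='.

Progress:
  pre ⊆ S: {truck_at(t3,hub)} ⊆ S  — applicable
  S \ del = {truck_at(t2,whs2)}
  ∪ add   = {truck_at(t2,whs2), truck_at(t3,whs2)}

== RESULT ==
["truck_at(t2,whs2)", "truck_at(t3,whs2)"]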